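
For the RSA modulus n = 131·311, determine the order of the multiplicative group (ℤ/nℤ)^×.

φ(40741) = 40741 · (1 − 1/131) · (1 − 1/311)
       = 40741 · 40300/40741 = 40300.

40300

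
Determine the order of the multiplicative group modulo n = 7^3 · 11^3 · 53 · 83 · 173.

φ(347433939391) = 347433939391 · (1 − 1/7) · (1 − 1/11) · (1 − 1/53) · (1 − 1/83) · (1 − 1/173)
       = 347433939391 · 44004480/58599079 = 260902561920.

260902561920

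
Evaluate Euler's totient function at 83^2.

φ(83^2) = 83^1·(83−1) = 83·82 = 6806.

6806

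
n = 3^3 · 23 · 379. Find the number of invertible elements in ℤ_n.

φ(235359) = 235359 · (1 − 1/3) · (1 − 1/23) · (1 − 1/379)
       = 235359 · 16632/26151 = 149688.

149688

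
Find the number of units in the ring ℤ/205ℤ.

Factor 205: 205 = 5 · 41.
φ(205) = 205 · (1 − 1/5) · (1 − 1/41)
       = 205 · 160/205 = 160.

160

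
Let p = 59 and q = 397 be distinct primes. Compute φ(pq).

22968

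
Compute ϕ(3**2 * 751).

φ(3^2) = 3^2 − 3^1 = 9 − 3 = 6.
φ(751) = 751 − 1 = 750.
Multiply: 6 · 750 = 4500.

4500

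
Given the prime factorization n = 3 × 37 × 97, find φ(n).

6912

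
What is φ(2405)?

1728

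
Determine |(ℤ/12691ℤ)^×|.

10584

Prime factorization: 12691 = 7^3 · 37.
φ(7^3) = 7^2·(7−1) = 49·6 = 294.
φ(37) = 37 − 1 = 36.
φ(12691) = 294 × 36 = 10584.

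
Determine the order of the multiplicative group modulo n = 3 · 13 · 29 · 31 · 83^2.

φ(241535229) = 241535229 · (1 − 1/3) · (1 − 1/13) · (1 − 1/29) · (1 − 1/31) · (1 − 1/83)
       = 241535229 · 1653120/2910063 = 137208960.

137208960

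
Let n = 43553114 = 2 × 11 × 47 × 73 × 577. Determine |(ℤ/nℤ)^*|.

φ(2) = 2 − 1 = 1.
φ(11) = 11 − 1 = 10.
φ(47) = 47 − 1 = 46.
φ(73) = 73 − 1 = 72.
φ(577) = 577 − 1 = 576.
Since φ is multiplicative, φ(43553114) = 1 · 10 · 46 · 72 · 576 = 19077120.

19077120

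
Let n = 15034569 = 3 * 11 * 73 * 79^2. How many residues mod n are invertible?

φ(15034569) = 15034569 · (1 − 1/3) · (1 − 1/11) · (1 − 1/73) · (1 − 1/79)
       = 15034569 · 112320/190311 = 8873280.

8873280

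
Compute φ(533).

First factor: 533 = 13 * 41.
φ(533) = 533 · (1 − 1/13) · (1 − 1/41)
       = 533 · 480/533 = 480.

480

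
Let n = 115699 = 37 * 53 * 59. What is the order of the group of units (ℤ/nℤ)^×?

108576

φ(115699) = 115699 · (1 − 1/37) · (1 − 1/53) · (1 − 1/59)
       = 115699 · 108576/115699 = 108576.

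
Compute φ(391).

352

Prime factorization: 391 = 17 × 23.
φ(391) = 391 · (1 − 1/17) · (1 − 1/23)
       = 391 · 352/391 = 352.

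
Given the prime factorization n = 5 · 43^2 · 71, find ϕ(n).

505680

φ(656395) = 656395 · (1 − 1/5) · (1 − 1/43) · (1 − 1/71)
       = 656395 · 11760/15265 = 505680.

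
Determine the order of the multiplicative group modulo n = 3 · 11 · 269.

φ(3) = 3 − 1 = 2.
φ(11) = 11 − 1 = 10.
φ(269) = 269 − 1 = 268.
φ(8877) = 2 × 10 × 268 = 5360.

5360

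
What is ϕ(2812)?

1296

First factor: 2812 = 2^2 * 19 * 37.
φ(2^2) = 2^1·(2−1) = 2·1 = 2.
φ(19) = 19 − 1 = 18.
φ(37) = 37 − 1 = 36.
φ(2812) = 2 × 18 × 36 = 1296.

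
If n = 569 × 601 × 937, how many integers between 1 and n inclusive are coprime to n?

318988800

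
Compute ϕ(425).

425 = 5^2 × 17.
φ(5^2) = 5^1·(5−1) = 5·4 = 20.
φ(17) = 17 − 1 = 16.
φ(425) = 20 × 16 = 320.

320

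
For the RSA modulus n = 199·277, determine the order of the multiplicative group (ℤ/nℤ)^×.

φ(199) = 199 − 1 = 198.
φ(277) = 277 − 1 = 276.
Multiply: 198 · 276 = 54648.

54648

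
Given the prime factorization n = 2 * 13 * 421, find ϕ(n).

5040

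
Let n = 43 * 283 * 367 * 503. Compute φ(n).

2176121808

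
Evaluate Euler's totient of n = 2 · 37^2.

φ(2) = 2 − 1 = 1.
φ(37^2) = 37^1·(37−1) = 37·36 = 1332.
φ(2738) = 1 × 1332 = 1332.

1332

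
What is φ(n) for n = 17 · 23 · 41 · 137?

φ(17) = 17 − 1 = 16.
φ(23) = 23 − 1 = 22.
φ(41) = 41 − 1 = 40.
φ(137) = 137 − 1 = 136.
Multiply: 16 · 22 · 40 · 136 = 1914880.

1914880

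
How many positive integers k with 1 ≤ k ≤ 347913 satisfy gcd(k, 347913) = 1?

Prime factorization: 347913 = 3^2 × 29 × 31 × 43.
φ(3^2) = 3^2 − 3^1 = 9 − 3 = 6.
φ(29) = 29 − 1 = 28.
φ(31) = 31 − 1 = 30.
φ(43) = 43 − 1 = 42.
Multiply: 6 · 28 · 30 · 42 = 211680.

211680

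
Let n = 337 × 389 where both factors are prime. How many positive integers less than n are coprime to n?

130368

For distinct primes, φ(pq) = (p−1)(q−1) = 336 × 388 = 130368.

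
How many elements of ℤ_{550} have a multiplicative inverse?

Factor 550: 550 = 2 · 5^2 · 11.
φ(550) = 550 · (1 − 1/2) · (1 − 1/5) · (1 − 1/11)
       = 550 · 40/110 = 200.

200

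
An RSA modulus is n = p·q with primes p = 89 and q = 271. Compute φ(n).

23760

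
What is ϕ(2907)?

Factor 2907: 2907 = 3^2 · 17 · 19.
φ(3^2) = 3^2 − 3^1 = 9 − 3 = 6.
φ(17) = 17 − 1 = 16.
φ(19) = 19 − 1 = 18.
Since φ is multiplicative, φ(2907) = 6 · 16 · 18 = 1728.

1728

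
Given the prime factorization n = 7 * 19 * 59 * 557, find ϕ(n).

φ(7) = 7 − 1 = 6.
φ(19) = 19 − 1 = 18.
φ(59) = 59 − 1 = 58.
φ(557) = 557 − 1 = 556.
Multiply: 6 · 18 · 58 · 556 = 3482784.

3482784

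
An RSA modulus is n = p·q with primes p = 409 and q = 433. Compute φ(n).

176256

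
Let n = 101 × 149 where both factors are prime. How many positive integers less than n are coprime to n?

φ(15049) = 15049 · (1 − 1/101) · (1 − 1/149)
       = 15049 · 14800/15049 = 14800.

14800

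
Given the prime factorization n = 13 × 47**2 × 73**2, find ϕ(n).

φ(13) = 13 − 1 = 12.
φ(47^2) = 47^1·(47−1) = 47·46 = 2162.
φ(73^2) = 73^1·(73−1) = 73·72 = 5256.
Multiply: 12 · 2162 · 5256 = 136361664.

136361664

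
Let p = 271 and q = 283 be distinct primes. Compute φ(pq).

φ(pq) = (p−1)(q−1) = 270 · 282 = 76140.

76140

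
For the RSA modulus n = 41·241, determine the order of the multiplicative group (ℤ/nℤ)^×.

φ(pq) = (p−1)(q−1) = 40 · 240 = 9600.

9600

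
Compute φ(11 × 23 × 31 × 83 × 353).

φ(11) = 11 − 1 = 10.
φ(23) = 23 − 1 = 22.
φ(31) = 31 − 1 = 30.
φ(83) = 83 − 1 = 82.
φ(353) = 353 − 1 = 352.
φ(229792057) = 10 × 22 × 30 × 82 × 352 = 190502400.

190502400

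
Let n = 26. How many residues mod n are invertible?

26 = 2 × 13.
φ(26) = 26 · (1 − 1/2) · (1 − 1/13)
       = 26 · 12/26 = 12.

12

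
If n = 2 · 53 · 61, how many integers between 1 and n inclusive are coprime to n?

φ(6466) = 6466 · (1 − 1/2) · (1 − 1/53) · (1 − 1/61)
       = 6466 · 3120/6466 = 3120.

3120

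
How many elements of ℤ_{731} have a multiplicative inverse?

Prime factorization: 731 = 17 × 43.
φ(17) = 17 − 1 = 16.
φ(43) = 43 − 1 = 42.
φ(731) = 16 × 42 = 672.

672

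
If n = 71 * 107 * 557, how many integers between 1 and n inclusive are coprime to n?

4125520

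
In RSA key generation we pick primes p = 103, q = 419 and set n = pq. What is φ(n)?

φ(pq) = (p−1)(q−1) = 102 · 418 = 42636.

42636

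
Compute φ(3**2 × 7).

36

φ(3^2) = 3^2 − 3^1 = 9 − 3 = 6.
φ(7) = 7 − 1 = 6.
Since φ is multiplicative, φ(63) = 6 · 6 = 36.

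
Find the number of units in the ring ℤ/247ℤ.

Factor 247: 247 = 13 · 19.
φ(13) = 13 − 1 = 12.
φ(19) = 19 − 1 = 18.
Since φ is multiplicative, φ(247) = 12 · 18 = 216.

216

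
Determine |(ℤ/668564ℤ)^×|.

288288

First factor: 668564 = 2^2 · 13^2 · 23 · 43.
φ(668564) = 668564 · (1 − 1/2) · (1 − 1/13) · (1 − 1/23) · (1 − 1/43)
       = 668564 · 11088/25714 = 288288.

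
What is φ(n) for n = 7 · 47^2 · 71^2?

64470840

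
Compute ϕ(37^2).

φ(37^2) = 37^1·(37−1) = 37·36 = 1332.

1332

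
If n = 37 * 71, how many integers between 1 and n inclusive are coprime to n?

2520

φ(2627) = 2627 · (1 − 1/37) · (1 − 1/71)
       = 2627 · 2520/2627 = 2520.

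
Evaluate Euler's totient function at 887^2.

785882

φ(887^2) = 887^1·(887−1) = 887·886 = 785882.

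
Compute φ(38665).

Factor 38665: 38665 = 5 × 11 × 19 × 37.
φ(5) = 5 − 1 = 4.
φ(11) = 11 − 1 = 10.
φ(19) = 19 − 1 = 18.
φ(37) = 37 − 1 = 36.
φ(38665) = 4 × 10 × 18 × 36 = 25920.

25920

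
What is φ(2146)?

2146 = 2 · 29 · 37.
φ(2146) = 2146 · (1 − 1/2) · (1 − 1/29) · (1 − 1/37)
       = 2146 · 1008/2146 = 1008.

1008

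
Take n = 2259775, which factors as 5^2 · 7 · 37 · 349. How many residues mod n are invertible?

φ(5^2) = 5^2 − 5^1 = 25 − 5 = 20.
φ(7) = 7 − 1 = 6.
φ(37) = 37 − 1 = 36.
φ(349) = 349 − 1 = 348.
φ(2259775) = 20 × 6 × 36 × 348 = 1503360.

1503360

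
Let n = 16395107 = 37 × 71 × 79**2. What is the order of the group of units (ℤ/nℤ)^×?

15528240

φ(37) = 37 − 1 = 36.
φ(71) = 71 − 1 = 70.
φ(79^2) = 79^2 − 79^1 = 6241 − 79 = 6162.
Since φ is multiplicative, φ(16395107) = 36 · 70 · 6162 = 15528240.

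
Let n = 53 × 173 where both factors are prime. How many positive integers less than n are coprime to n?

φ(53) = 53 − 1 = 52.
φ(173) = 173 − 1 = 172.
Multiply: 52 · 172 = 8944.

8944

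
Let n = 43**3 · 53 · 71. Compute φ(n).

φ(299184841) = 299184841 · (1 − 1/43) · (1 − 1/53) · (1 − 1/71)
       = 299184841 · 152880/161809 = 282675120.

282675120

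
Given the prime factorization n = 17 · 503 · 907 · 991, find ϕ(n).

7204222080

φ(17) = 17 − 1 = 16.
φ(503) = 503 − 1 = 502.
φ(907) = 907 − 1 = 906.
φ(991) = 991 − 1 = 990.
φ(7685955187) = 16 × 502 × 906 × 990 = 7204222080.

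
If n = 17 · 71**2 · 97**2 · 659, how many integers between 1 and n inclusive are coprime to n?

φ(531366905107) = 531366905107 · (1 − 1/17) · (1 − 1/71) · (1 − 1/97) · (1 − 1/659)
       = 531366905107 · 70748160/77155061 = 487242577920.

487242577920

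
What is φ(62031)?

62031 = 3 · 23 · 29 · 31.
φ(62031) = 62031 · (1 − 1/3) · (1 − 1/23) · (1 − 1/29) · (1 − 1/31)
       = 62031 · 36960/62031 = 36960.

36960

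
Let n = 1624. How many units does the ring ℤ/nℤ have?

First factor: 1624 = 2^3 * 7 * 29.
φ(2^3) = 2^3 − 2^2 = 8 − 4 = 4.
φ(7) = 7 − 1 = 6.
φ(29) = 29 − 1 = 28.
Multiply: 4 · 6 · 28 = 672.

672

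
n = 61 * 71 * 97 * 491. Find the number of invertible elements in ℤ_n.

197568000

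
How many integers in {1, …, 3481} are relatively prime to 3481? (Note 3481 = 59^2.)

3422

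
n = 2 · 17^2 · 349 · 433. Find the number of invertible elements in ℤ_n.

40891392

φ(2) = 2 − 1 = 1.
φ(17^2) = 17^2 − 17^1 = 289 − 17 = 272.
φ(349) = 349 − 1 = 348.
φ(433) = 433 − 1 = 432.
φ(87345626) = 1 × 272 × 348 × 432 = 40891392.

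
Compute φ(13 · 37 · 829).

357696

φ(13) = 13 − 1 = 12.
φ(37) = 37 − 1 = 36.
φ(829) = 829 − 1 = 828.
φ(398749) = 12 × 36 × 828 = 357696.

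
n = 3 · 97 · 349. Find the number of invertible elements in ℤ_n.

φ(3) = 3 − 1 = 2.
φ(97) = 97 − 1 = 96.
φ(349) = 349 − 1 = 348.
φ(101559) = 2 × 96 × 348 = 66816.

66816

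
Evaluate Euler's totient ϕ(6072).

First factor: 6072 = 2**3 · 3 · 11 · 23.
φ(2^3) = 2^3 − 2^2 = 8 − 4 = 4.
φ(3) = 3 − 1 = 2.
φ(11) = 11 − 1 = 10.
φ(23) = 23 − 1 = 22.
φ(6072) = 4 × 2 × 10 × 22 = 1760.

1760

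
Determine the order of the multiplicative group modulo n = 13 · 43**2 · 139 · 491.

1465460640

φ(13) = 13 − 1 = 12.
φ(43^2) = 43^2 − 43^1 = 1849 − 43 = 1806.
φ(139) = 139 − 1 = 138.
φ(491) = 491 − 1 = 490.
Multiply: 12 · 1806 · 138 · 490 = 1465460640.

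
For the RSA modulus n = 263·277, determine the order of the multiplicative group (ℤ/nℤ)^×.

72312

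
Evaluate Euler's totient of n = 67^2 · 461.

φ(2069429) = 2069429 · (1 − 1/67) · (1 − 1/461)
       = 2069429 · 30360/30887 = 2034120.

2034120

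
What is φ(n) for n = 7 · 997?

5976

φ(6979) = 6979 · (1 − 1/7) · (1 − 1/997)
       = 6979 · 5976/6979 = 5976.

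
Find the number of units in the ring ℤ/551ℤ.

Factor 551: 551 = 19 × 29.
φ(19) = 19 − 1 = 18.
φ(29) = 29 − 1 = 28.
φ(551) = 18 × 28 = 504.

504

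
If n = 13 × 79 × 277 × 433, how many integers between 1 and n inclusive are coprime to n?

111601152

φ(13) = 13 − 1 = 12.
φ(79) = 79 − 1 = 78.
φ(277) = 277 − 1 = 276.
φ(433) = 433 − 1 = 432.
Since φ is multiplicative, φ(123179407) = 12 · 78 · 276 · 432 = 111601152.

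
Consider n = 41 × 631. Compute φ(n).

φ(41) = 41 − 1 = 40.
φ(631) = 631 − 1 = 630.
Since φ is multiplicative, φ(25871) = 40 · 630 = 25200.

25200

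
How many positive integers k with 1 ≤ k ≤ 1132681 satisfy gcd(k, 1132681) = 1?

1132681 = 11**3 · 23 · 37.
φ(1132681) = 1132681 · (1 − 1/11) · (1 − 1/23) · (1 − 1/37)
       = 1132681 · 7920/9361 = 958320.

958320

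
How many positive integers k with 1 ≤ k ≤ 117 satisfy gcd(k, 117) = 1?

72

Factor 117: 117 = 3**2 * 13.
φ(117) = 117 · (1 − 1/3) · (1 − 1/13)
       = 117 · 24/39 = 72.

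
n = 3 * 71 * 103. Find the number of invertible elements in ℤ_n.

φ(21939) = 21939 · (1 − 1/3) · (1 − 1/71) · (1 − 1/103)
       = 21939 · 14280/21939 = 14280.

14280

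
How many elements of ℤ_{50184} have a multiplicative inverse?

First factor: 50184 = 2^3 · 3^2 · 17 · 41.
φ(2^3) = 2^3 − 2^2 = 8 − 4 = 4.
φ(3^2) = 3^1·(3−1) = 3·2 = 6.
φ(17) = 17 − 1 = 16.
φ(41) = 41 − 1 = 40.
Multiply: 4 · 6 · 16 · 40 = 15360.

15360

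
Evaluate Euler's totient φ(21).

21 = 3 · 7.
φ(3) = 3 − 1 = 2.
φ(7) = 7 − 1 = 6.
Multiply: 2 · 6 = 12.

12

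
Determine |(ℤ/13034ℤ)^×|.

5292

Prime factorization: 13034 = 2 * 7^3 * 19.
φ(13034) = 13034 · (1 − 1/2) · (1 − 1/7) · (1 − 1/19)
       = 13034 · 108/266 = 5292.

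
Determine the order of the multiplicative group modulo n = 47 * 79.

3588

φ(3713) = 3713 · (1 − 1/47) · (1 − 1/79)
       = 3713 · 3588/3713 = 3588.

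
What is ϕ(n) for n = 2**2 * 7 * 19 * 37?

7776

φ(2^2) = 2^1·(2−1) = 2·1 = 2.
φ(7) = 7 − 1 = 6.
φ(19) = 19 − 1 = 18.
φ(37) = 37 − 1 = 36.
φ(19684) = 2 × 6 × 18 × 36 = 7776.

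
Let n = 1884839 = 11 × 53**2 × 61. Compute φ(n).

φ(1884839) = 1884839 · (1 − 1/11) · (1 − 1/53) · (1 − 1/61)
       = 1884839 · 31200/35563 = 1653600.

1653600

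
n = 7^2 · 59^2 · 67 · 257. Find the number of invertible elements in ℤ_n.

2428360704

φ(7^2) = 7^1·(7−1) = 7·6 = 42.
φ(59^2) = 59^1·(59−1) = 59·58 = 3422.
φ(67) = 67 − 1 = 66.
φ(257) = 257 − 1 = 256.
Multiply: 42 · 3422 · 66 · 256 = 2428360704.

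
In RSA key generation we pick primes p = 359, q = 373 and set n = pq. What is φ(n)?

133176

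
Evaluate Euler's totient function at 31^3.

28830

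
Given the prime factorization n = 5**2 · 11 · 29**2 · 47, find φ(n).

7470400

φ(5^2) = 5^2 − 5^1 = 25 − 5 = 20.
φ(11) = 11 − 1 = 10.
φ(29^2) = 29^1·(29−1) = 29·28 = 812.
φ(47) = 47 − 1 = 46.
Since φ is multiplicative, φ(10869925) = 20 · 10 · 812 · 46 = 7470400.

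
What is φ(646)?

288

646 = 2 * 17 * 19.
φ(2) = 2 − 1 = 1.
φ(17) = 17 − 1 = 16.
φ(19) = 19 − 1 = 18.
Since φ is multiplicative, φ(646) = 1 · 16 · 18 = 288.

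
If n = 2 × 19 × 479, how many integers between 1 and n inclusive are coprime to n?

8604

φ(2) = 2 − 1 = 1.
φ(19) = 19 − 1 = 18.
φ(479) = 479 − 1 = 478.
Since φ is multiplicative, φ(18202) = 1 · 18 · 478 = 8604.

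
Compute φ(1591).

1512

Prime factorization: 1591 = 37 · 43.
φ(37) = 37 − 1 = 36.
φ(43) = 43 − 1 = 42.
Multiply: 36 · 42 = 1512.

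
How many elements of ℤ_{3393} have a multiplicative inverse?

Factor 3393: 3393 = 3^2 * 13 * 29.
φ(3393) = 3393 · (1 − 1/3) · (1 − 1/13) · (1 − 1/29)
       = 3393 · 672/1131 = 2016.

2016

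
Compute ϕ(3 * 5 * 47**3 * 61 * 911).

φ(86543218995) = 86543218995 · (1 − 1/3) · (1 − 1/5) · (1 − 1/47) · (1 − 1/61) · (1 − 1/911)
       = 86543218995 · 20092800/39177555 = 44384995200.

44384995200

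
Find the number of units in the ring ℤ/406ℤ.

406 = 2 · 7 · 29.
φ(2) = 2 − 1 = 1.
φ(7) = 7 − 1 = 6.
φ(29) = 29 − 1 = 28.
φ(406) = 1 × 6 × 28 = 168.

168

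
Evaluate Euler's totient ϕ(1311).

Prime factorization: 1311 = 3 * 19 * 23.
φ(3) = 3 − 1 = 2.
φ(19) = 19 − 1 = 18.
φ(23) = 23 − 1 = 22.
Multiply: 2 · 18 · 22 = 792.

792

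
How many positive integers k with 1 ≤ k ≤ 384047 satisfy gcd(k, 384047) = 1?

322560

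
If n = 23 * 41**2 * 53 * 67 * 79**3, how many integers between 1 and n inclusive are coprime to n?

φ(67690464709207) = 67690464709207 · (1 − 1/23) · (1 − 1/41) · (1 − 1/53) · (1 − 1/67) · (1 − 1/79)
       = 67690464709207 · 235572480/264538847 = 60278521754880.

60278521754880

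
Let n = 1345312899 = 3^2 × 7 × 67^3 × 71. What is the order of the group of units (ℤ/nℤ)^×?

φ(3^2) = 3^1·(3−1) = 3·2 = 6.
φ(7) = 7 − 1 = 6.
φ(67^3) = 67^2·(67−1) = 4489·66 = 296274.
φ(71) = 71 − 1 = 70.
Since φ is multiplicative, φ(1345312899) = 6 · 6 · 296274 · 70 = 746610480.

746610480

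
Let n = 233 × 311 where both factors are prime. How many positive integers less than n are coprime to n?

71920

φ(233) = 233 − 1 = 232.
φ(311) = 311 − 1 = 310.
Since φ is multiplicative, φ(72463) = 232 · 310 = 71920.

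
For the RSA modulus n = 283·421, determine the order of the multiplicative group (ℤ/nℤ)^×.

φ(119143) = 119143 · (1 − 1/283) · (1 − 1/421)
       = 119143 · 118440/119143 = 118440.

118440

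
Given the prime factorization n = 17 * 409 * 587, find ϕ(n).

φ(17) = 17 − 1 = 16.
φ(409) = 409 − 1 = 408.
φ(587) = 587 − 1 = 586.
φ(4081411) = 16 × 408 × 586 = 3825408.

3825408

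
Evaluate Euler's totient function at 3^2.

φ(9) = 9 · (1 − 1/3)
       = 9 · 2/3 = 6.

6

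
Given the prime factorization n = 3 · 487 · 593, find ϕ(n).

φ(866373) = 866373 · (1 − 1/3) · (1 − 1/487) · (1 − 1/593)
       = 866373 · 575424/866373 = 575424.

575424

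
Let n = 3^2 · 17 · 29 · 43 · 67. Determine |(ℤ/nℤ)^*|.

7451136

φ(12782997) = 12782997 · (1 − 1/3) · (1 − 1/17) · (1 − 1/29) · (1 − 1/43) · (1 − 1/67)
       = 12782997 · 2483712/4260999 = 7451136.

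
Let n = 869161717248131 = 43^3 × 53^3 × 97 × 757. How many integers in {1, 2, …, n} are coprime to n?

φ(869161717248131) = 869161717248131 · (1 − 1/43) · (1 − 1/53) · (1 − 1/97) · (1 − 1/757)
       = 869161717248131 · 158505984/167344691 = 823254878444544.

823254878444544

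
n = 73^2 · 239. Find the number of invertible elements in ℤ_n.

1250928

φ(73^2) = 73^2 − 73^1 = 5329 − 73 = 5256.
φ(239) = 239 − 1 = 238.
φ(1273631) = 5256 × 238 = 1250928.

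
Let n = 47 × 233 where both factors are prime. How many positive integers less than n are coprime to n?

10672

φ(pq) = (p−1)(q−1) = 46 · 232 = 10672.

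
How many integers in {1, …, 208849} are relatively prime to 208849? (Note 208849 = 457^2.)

φ(208849) = 208849 · (1 − 1/457)
       = 208849 · 456/457 = 208392.

208392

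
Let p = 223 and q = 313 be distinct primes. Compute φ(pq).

φ(n) = (p − 1)(q − 1) = (223−1)(313−1) = 222·312 = 69264.

69264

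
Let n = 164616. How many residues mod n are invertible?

51984

Factor 164616: 164616 = 2^3 · 3 · 19^3.
φ(164616) = 164616 · (1 − 1/2) · (1 − 1/3) · (1 − 1/19)
       = 164616 · 36/114 = 51984.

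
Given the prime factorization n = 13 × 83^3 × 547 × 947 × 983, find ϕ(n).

3438322031656512

φ(3785022387608657) = 3785022387608657 · (1 − 1/13) · (1 − 1/83) · (1 − 1/547) · (1 − 1/947) · (1 − 1/983)
       = 3785022387608657 · 499103212608/549429871913 = 3438322031656512.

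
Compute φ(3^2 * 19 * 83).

φ(3^2) = 3^1·(3−1) = 3·2 = 6.
φ(19) = 19 − 1 = 18.
φ(83) = 83 − 1 = 82.
φ(14193) = 6 × 18 × 82 = 8856.

8856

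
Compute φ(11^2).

φ(121) = 121 · (1 − 1/11)
       = 121 · 10/11 = 110.

110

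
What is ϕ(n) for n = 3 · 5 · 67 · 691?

φ(3) = 3 − 1 = 2.
φ(5) = 5 − 1 = 4.
φ(67) = 67 − 1 = 66.
φ(691) = 691 − 1 = 690.
Multiply: 2 · 4 · 66 · 690 = 364320.

364320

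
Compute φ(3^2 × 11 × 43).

2520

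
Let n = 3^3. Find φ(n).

φ(27) = 27 · (1 − 1/3)
       = 27 · 2/3 = 18.

18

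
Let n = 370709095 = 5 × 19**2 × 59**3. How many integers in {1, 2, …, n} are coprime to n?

276196464

φ(5) = 5 − 1 = 4.
φ(19^2) = 19^2 − 19^1 = 361 − 19 = 342.
φ(59^3) = 59^3 − 59^2 = 205379 − 3481 = 201898.
Since φ is multiplicative, φ(370709095) = 4 · 342 · 201898 = 276196464.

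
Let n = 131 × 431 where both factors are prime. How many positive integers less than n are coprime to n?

55900

φ(pq) = (p−1)(q−1) = 130 · 430 = 55900.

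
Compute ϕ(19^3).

φ(6859) = 6859 · (1 − 1/19)
       = 6859 · 18/19 = 6498.

6498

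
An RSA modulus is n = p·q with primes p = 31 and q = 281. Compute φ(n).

φ(n) = (p − 1)(q − 1) = (31−1)(281−1) = 30·280 = 8400.

8400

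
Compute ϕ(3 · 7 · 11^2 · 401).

φ(3) = 3 − 1 = 2.
φ(7) = 7 − 1 = 6.
φ(11^2) = 11^1·(11−1) = 11·10 = 110.
φ(401) = 401 − 1 = 400.
φ(1018941) = 2 × 6 × 110 × 400 = 528000.

528000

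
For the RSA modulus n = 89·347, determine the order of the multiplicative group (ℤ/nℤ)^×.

φ(n) = (p − 1)(q − 1) = (89−1)(347−1) = 88·346 = 30448.

30448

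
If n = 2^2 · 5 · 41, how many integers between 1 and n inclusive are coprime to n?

φ(820) = 820 · (1 − 1/2) · (1 − 1/5) · (1 − 1/41)
       = 820 · 160/410 = 320.

320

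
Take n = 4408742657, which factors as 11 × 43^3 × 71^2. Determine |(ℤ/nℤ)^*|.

3859602600

φ(11) = 11 − 1 = 10.
φ(43^3) = 43^3 − 43^2 = 79507 − 1849 = 77658.
φ(71^2) = 71^1·(71−1) = 71·70 = 4970.
Multiply: 10 · 77658 · 4970 = 3859602600.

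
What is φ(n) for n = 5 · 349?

1392

φ(5) = 5 − 1 = 4.
φ(349) = 349 − 1 = 348.
Since φ is multiplicative, φ(1745) = 4 · 348 = 1392.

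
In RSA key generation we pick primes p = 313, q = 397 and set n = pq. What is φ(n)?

123552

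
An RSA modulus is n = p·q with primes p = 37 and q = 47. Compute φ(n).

φ(37) = 37 − 1 = 36.
φ(47) = 47 − 1 = 46.
φ(1739) = 36 × 46 = 1656.

1656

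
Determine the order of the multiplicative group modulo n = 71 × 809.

φ(57439) = 57439 · (1 − 1/71) · (1 − 1/809)
       = 57439 · 56560/57439 = 56560.

56560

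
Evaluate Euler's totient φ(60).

16

Factor 60: 60 = 2**2 · 3 · 5.
φ(2^2) = 2^2 − 2^1 = 4 − 2 = 2.
φ(3) = 3 − 1 = 2.
φ(5) = 5 − 1 = 4.
φ(60) = 2 × 2 × 4 = 16.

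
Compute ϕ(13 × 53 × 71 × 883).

38525760

φ(43195477) = 43195477 · (1 − 1/13) · (1 − 1/53) · (1 − 1/71) · (1 − 1/883)
       = 43195477 · 38525760/43195477 = 38525760.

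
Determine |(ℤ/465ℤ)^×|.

240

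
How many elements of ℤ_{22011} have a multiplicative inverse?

22011 = 3 × 11 × 23 × 29.
φ(3) = 3 − 1 = 2.
φ(11) = 11 − 1 = 10.
φ(23) = 23 − 1 = 22.
φ(29) = 29 − 1 = 28.
Since φ is multiplicative, φ(22011) = 2 · 10 · 22 · 28 = 12320.

12320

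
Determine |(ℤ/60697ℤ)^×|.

44352

First factor: 60697 = 7 * 13 * 23 * 29.
φ(60697) = 60697 · (1 − 1/7) · (1 − 1/13) · (1 − 1/23) · (1 − 1/29)
       = 60697 · 44352/60697 = 44352.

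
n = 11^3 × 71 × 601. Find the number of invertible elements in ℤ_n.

50820000

φ(11^3) = 11^2·(11−1) = 121·10 = 1210.
φ(71) = 71 − 1 = 70.
φ(601) = 601 − 1 = 600.
φ(56795101) = 1210 × 70 × 600 = 50820000.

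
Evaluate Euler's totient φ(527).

480

First factor: 527 = 17 · 31.
φ(527) = 527 · (1 − 1/17) · (1 − 1/31)
       = 527 · 480/527 = 480.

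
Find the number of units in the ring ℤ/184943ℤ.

184943 = 11 · 17 · 23 · 43.
φ(11) = 11 − 1 = 10.
φ(17) = 17 − 1 = 16.
φ(23) = 23 − 1 = 22.
φ(43) = 43 − 1 = 42.
Since φ is multiplicative, φ(184943) = 10 · 16 · 22 · 42 = 147840.

147840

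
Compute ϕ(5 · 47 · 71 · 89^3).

φ(5) = 5 − 1 = 4.
φ(47) = 47 − 1 = 46.
φ(71) = 71 − 1 = 70.
φ(89^3) = 89^3 − 89^2 = 704969 − 7921 = 697048.
Multiply: 4 · 46 · 70 · 697048 = 8977978240.

8977978240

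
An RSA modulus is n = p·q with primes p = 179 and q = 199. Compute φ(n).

35244

φ(179) = 179 − 1 = 178.
φ(199) = 199 − 1 = 198.
Since φ is multiplicative, φ(35621) = 178 · 198 = 35244.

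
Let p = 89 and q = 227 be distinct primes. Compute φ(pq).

19888

φ(n) = (p − 1)(q − 1) = (89−1)(227−1) = 88·226 = 19888.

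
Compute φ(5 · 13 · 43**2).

φ(5) = 5 − 1 = 4.
φ(13) = 13 − 1 = 12.
φ(43^2) = 43^2 − 43^1 = 1849 − 43 = 1806.
Multiply: 4 · 12 · 1806 = 86688.

86688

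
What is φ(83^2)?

6806

φ(6889) = 6889 · (1 − 1/83)
       = 6889 · 82/83 = 6806.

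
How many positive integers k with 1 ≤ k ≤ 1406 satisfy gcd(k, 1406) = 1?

648

Factor 1406: 1406 = 2 * 19 * 37.
φ(1406) = 1406 · (1 − 1/2) · (1 − 1/19) · (1 − 1/37)
       = 1406 · 648/1406 = 648.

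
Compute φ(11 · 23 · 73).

15840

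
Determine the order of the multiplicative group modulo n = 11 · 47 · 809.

φ(418253) = 418253 · (1 − 1/11) · (1 − 1/47) · (1 − 1/809)
       = 418253 · 371680/418253 = 371680.

371680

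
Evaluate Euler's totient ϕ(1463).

1463 = 7 · 11 · 19.
φ(1463) = 1463 · (1 − 1/7) · (1 − 1/11) · (1 − 1/19)
       = 1463 · 1080/1463 = 1080.

1080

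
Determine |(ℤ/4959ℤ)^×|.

Factor 4959: 4959 = 3^2 · 19 · 29.
φ(3^2) = 3^1·(3−1) = 3·2 = 6.
φ(19) = 19 − 1 = 18.
φ(29) = 29 − 1 = 28.
Multiply: 6 · 18 · 28 = 3024.

3024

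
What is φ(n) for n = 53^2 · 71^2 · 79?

φ(53^2) = 53^2 − 53^1 = 2809 − 53 = 2756.
φ(71^2) = 71^2 − 71^1 = 5041 − 71 = 4970.
φ(79) = 79 − 1 = 78.
Multiply: 2756 · 4970 · 78 = 1068390960.

1068390960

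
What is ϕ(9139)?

7776

9139 = 13 × 19 × 37.
φ(13) = 13 − 1 = 12.
φ(19) = 19 − 1 = 18.
φ(37) = 37 − 1 = 36.
φ(9139) = 12 × 18 × 36 = 7776.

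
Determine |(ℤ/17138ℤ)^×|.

17138 = 2 * 11 * 19 * 41.
φ(17138) = 17138 · (1 − 1/2) · (1 − 1/11) · (1 − 1/19) · (1 − 1/41)
       = 17138 · 7200/17138 = 7200.

7200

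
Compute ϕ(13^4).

φ(28561) = 28561 · (1 − 1/13)
       = 28561 · 12/13 = 26364.

26364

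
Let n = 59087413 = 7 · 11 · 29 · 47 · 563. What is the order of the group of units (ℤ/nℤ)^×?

43431360

φ(59087413) = 59087413 · (1 − 1/7) · (1 − 1/11) · (1 − 1/29) · (1 − 1/47) · (1 − 1/563)
       = 59087413 · 43431360/59087413 = 43431360.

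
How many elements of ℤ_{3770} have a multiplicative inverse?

1344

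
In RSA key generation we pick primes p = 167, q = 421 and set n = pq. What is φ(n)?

69720

φ(167) = 167 − 1 = 166.
φ(421) = 421 − 1 = 420.
Multiply: 166 · 420 = 69720.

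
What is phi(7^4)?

φ(2401) = 2401 · (1 − 1/7)
       = 2401 · 6/7 = 2058.

2058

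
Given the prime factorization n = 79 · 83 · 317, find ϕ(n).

φ(2078569) = 2078569 · (1 − 1/79) · (1 − 1/83) · (1 − 1/317)
       = 2078569 · 2021136/2078569 = 2021136.

2021136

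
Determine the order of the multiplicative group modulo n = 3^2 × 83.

492

φ(3^2) = 3^2 − 3^1 = 9 − 3 = 6.
φ(83) = 83 − 1 = 82.
Since φ is multiplicative, φ(747) = 6 · 82 = 492.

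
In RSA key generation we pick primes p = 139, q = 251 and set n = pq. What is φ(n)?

φ(139) = 139 − 1 = 138.
φ(251) = 251 − 1 = 250.
Multiply: 138 · 250 = 34500.

34500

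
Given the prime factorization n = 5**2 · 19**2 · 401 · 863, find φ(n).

φ(5^2) = 5^2 − 5^1 = 25 − 5 = 20.
φ(19^2) = 19^2 − 19^1 = 361 − 19 = 342.
φ(401) = 401 − 1 = 400.
φ(863) = 863 − 1 = 862.
Since φ is multiplicative, φ(3123218575) = 20 · 342 · 400 · 862 = 2358432000.

2358432000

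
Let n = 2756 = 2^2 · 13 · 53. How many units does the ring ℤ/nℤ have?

φ(2^2) = 2^2 − 2^1 = 4 − 2 = 2.
φ(13) = 13 − 1 = 12.
φ(53) = 53 − 1 = 52.
φ(2756) = 2 × 12 × 52 = 1248.

1248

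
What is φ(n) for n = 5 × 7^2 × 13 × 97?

193536

φ(5) = 5 − 1 = 4.
φ(7^2) = 7^1·(7−1) = 7·6 = 42.
φ(13) = 13 − 1 = 12.
φ(97) = 97 − 1 = 96.
φ(308945) = 4 × 42 × 12 × 96 = 193536.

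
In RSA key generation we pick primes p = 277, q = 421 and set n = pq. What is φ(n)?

115920

φ(pq) = (p−1)(q−1) = 276 · 420 = 115920.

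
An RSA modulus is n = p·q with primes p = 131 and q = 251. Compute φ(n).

φ(131) = 131 − 1 = 130.
φ(251) = 251 − 1 = 250.
Multiply: 130 · 250 = 32500.

32500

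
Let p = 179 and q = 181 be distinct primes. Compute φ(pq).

φ(32399) = 32399 · (1 − 1/179) · (1 − 1/181)
       = 32399 · 32040/32399 = 32040.

32040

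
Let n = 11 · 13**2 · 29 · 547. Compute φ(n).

23849280

φ(29489317) = 29489317 · (1 − 1/11) · (1 − 1/13) · (1 − 1/29) · (1 − 1/547)
       = 29489317 · 1834560/2268409 = 23849280.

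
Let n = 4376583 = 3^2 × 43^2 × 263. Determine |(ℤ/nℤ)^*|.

φ(4376583) = 4376583 · (1 − 1/3) · (1 − 1/43) · (1 − 1/263)
       = 4376583 · 22008/33927 = 2839032.

2839032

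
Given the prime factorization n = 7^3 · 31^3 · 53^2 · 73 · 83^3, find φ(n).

φ(7^3) = 7^3 − 7^2 = 343 − 49 = 294.
φ(31^3) = 31^3 − 31^2 = 29791 − 961 = 28830.
φ(53^2) = 53^1·(53−1) = 53·52 = 2756.
φ(73) = 73 − 1 = 72.
φ(83^3) = 83^2·(83−1) = 6889·82 = 564898.
φ(1198086233559368867) = 294 × 28830 × 2756 × 72 × 564898 = 950109629174334720.

950109629174334720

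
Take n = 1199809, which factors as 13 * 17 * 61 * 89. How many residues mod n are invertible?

1013760

φ(1199809) = 1199809 · (1 − 1/13) · (1 − 1/17) · (1 − 1/61) · (1 − 1/89)
       = 1199809 · 1013760/1199809 = 1013760.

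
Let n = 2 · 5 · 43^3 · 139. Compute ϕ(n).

42867216

φ(2) = 2 − 1 = 1.
φ(5) = 5 − 1 = 4.
φ(43^3) = 43^2·(43−1) = 1849·42 = 77658.
φ(139) = 139 − 1 = 138.
Since φ is multiplicative, φ(110514730) = 1 · 4 · 77658 · 138 = 42867216.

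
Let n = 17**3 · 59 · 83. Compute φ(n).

21991744

φ(24058961) = 24058961 · (1 − 1/17) · (1 − 1/59) · (1 − 1/83)
       = 24058961 · 76096/83249 = 21991744.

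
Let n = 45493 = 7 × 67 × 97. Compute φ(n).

38016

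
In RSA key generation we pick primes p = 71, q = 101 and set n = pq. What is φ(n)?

7000

φ(71) = 71 − 1 = 70.
φ(101) = 101 − 1 = 100.
φ(7171) = 70 × 100 = 7000.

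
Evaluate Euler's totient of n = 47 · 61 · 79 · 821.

176529600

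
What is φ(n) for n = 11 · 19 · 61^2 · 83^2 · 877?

φ(11) = 11 − 1 = 10.
φ(19) = 19 − 1 = 18.
φ(61^2) = 61^1·(61−1) = 61·60 = 3660.
φ(83^2) = 83^1·(83−1) = 83·82 = 6806.
φ(877) = 877 − 1 = 876.
Multiply: 10 · 18 · 3660 · 6806 · 876 = 3927802492800.

3927802492800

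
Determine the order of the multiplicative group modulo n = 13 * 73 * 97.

82944

φ(13) = 13 − 1 = 12.
φ(73) = 73 − 1 = 72.
φ(97) = 97 − 1 = 96.
φ(92053) = 12 × 72 × 96 = 82944.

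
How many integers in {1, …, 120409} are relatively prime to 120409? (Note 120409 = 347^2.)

120062

φ(120409) = 120409 · (1 − 1/347)
       = 120409 · 346/347 = 120062.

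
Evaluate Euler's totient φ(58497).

Prime factorization: 58497 = 3 · 17 · 31 · 37.
φ(58497) = 58497 · (1 − 1/3) · (1 − 1/17) · (1 − 1/31) · (1 − 1/37)
       = 58497 · 34560/58497 = 34560.

34560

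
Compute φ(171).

108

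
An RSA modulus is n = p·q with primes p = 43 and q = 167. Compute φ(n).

φ(43) = 43 − 1 = 42.
φ(167) = 167 − 1 = 166.
φ(7181) = 42 × 166 = 6972.

6972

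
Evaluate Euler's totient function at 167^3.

4629574

φ(167^3) = 167^3 − 167^2 = 4657463 − 27889 = 4629574.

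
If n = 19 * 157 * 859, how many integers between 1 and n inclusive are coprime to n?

2409264

φ(19) = 19 − 1 = 18.
φ(157) = 157 − 1 = 156.
φ(859) = 859 − 1 = 858.
Multiply: 18 · 156 · 858 = 2409264.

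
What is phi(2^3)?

4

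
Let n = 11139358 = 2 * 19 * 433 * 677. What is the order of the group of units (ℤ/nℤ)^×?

5256576

φ(2) = 2 − 1 = 1.
φ(19) = 19 − 1 = 18.
φ(433) = 433 − 1 = 432.
φ(677) = 677 − 1 = 676.
φ(11139358) = 1 × 18 × 432 × 676 = 5256576.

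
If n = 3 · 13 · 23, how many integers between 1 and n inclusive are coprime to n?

φ(3) = 3 − 1 = 2.
φ(13) = 13 − 1 = 12.
φ(23) = 23 − 1 = 22.
Since φ is multiplicative, φ(897) = 2 · 12 · 22 = 528.

528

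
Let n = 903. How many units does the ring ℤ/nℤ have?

First factor: 903 = 3 · 7 · 43.
φ(903) = 903 · (1 − 1/3) · (1 − 1/7) · (1 − 1/43)
       = 903 · 504/903 = 504.

504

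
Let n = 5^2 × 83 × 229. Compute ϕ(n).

373920

φ(5^2) = 5^1·(5−1) = 5·4 = 20.
φ(83) = 83 − 1 = 82.
φ(229) = 229 − 1 = 228.
Since φ is multiplicative, φ(475175) = 20 · 82 · 228 = 373920.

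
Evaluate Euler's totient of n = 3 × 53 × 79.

8112

φ(3) = 3 − 1 = 2.
φ(53) = 53 − 1 = 52.
φ(79) = 79 − 1 = 78.
φ(12561) = 2 × 52 × 78 = 8112.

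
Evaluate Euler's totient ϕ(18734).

Factor 18734: 18734 = 2 × 17 × 19 × 29.
φ(2) = 2 − 1 = 1.
φ(17) = 17 − 1 = 16.
φ(19) = 19 − 1 = 18.
φ(29) = 29 − 1 = 28.
φ(18734) = 1 × 16 × 18 × 28 = 8064.

8064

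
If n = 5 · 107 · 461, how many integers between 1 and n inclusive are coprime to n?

195040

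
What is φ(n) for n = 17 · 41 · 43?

26880

φ(17) = 17 − 1 = 16.
φ(41) = 41 − 1 = 40.
φ(43) = 43 − 1 = 42.
φ(29971) = 16 × 40 × 42 = 26880.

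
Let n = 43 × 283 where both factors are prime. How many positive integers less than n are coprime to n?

11844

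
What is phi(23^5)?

6156502

φ(6436343) = 6436343 · (1 − 1/23)
       = 6436343 · 22/23 = 6156502.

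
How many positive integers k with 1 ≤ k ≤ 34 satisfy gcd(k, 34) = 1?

First factor: 34 = 2 × 17.
φ(34) = 34 · (1 − 1/2) · (1 − 1/17)
       = 34 · 16/34 = 16.

16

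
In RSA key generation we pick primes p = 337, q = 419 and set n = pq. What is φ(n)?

140448

φ(141203) = 141203 · (1 − 1/337) · (1 − 1/419)
       = 141203 · 140448/141203 = 140448.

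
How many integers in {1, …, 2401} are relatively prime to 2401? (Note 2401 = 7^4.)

2058

φ(2401) = 2401 · (1 − 1/7)
       = 2401 · 6/7 = 2058.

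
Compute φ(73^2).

φ(73^2) = 73^1·(73−1) = 73·72 = 5256.

5256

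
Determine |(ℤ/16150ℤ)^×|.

First factor: 16150 = 2 · 5^2 · 17 · 19.
φ(2) = 2 − 1 = 1.
φ(5^2) = 5^1·(5−1) = 5·4 = 20.
φ(17) = 17 − 1 = 16.
φ(19) = 19 − 1 = 18.
Since φ is multiplicative, φ(16150) = 1 · 20 · 16 · 18 = 5760.

5760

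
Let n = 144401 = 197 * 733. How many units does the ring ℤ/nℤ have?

143472

φ(144401) = 144401 · (1 − 1/197) · (1 − 1/733)
       = 144401 · 143472/144401 = 143472.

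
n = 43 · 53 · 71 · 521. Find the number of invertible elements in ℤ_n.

φ(84302489) = 84302489 · (1 − 1/43) · (1 − 1/53) · (1 − 1/71) · (1 − 1/521)
       = 84302489 · 79497600/84302489 = 79497600.

79497600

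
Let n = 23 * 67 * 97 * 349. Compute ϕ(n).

φ(23) = 23 − 1 = 22.
φ(67) = 67 − 1 = 66.
φ(97) = 97 − 1 = 96.
φ(349) = 349 − 1 = 348.
Since φ is multiplicative, φ(52167473) = 22 · 66 · 96 · 348 = 48508416.

48508416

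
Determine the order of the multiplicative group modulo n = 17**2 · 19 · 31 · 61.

8812800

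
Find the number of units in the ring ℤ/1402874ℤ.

First factor: 1402874 = 2 · 11^3 · 17 · 31.
φ(1402874) = 1402874 · (1 − 1/2) · (1 − 1/11) · (1 − 1/17) · (1 − 1/31)
       = 1402874 · 4800/11594 = 580800.

580800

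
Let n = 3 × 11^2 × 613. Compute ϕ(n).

φ(3) = 3 − 1 = 2.
φ(11^2) = 11^2 − 11^1 = 121 − 11 = 110.
φ(613) = 613 − 1 = 612.
Multiply: 2 · 110 · 612 = 134640.

134640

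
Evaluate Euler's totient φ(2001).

1232

Prime factorization: 2001 = 3 × 23 × 29.
φ(3) = 3 − 1 = 2.
φ(23) = 23 − 1 = 22.
φ(29) = 29 − 1 = 28.
Multiply: 2 · 22 · 28 = 1232.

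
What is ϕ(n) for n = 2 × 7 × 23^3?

69828

φ(170338) = 170338 · (1 − 1/2) · (1 − 1/7) · (1 − 1/23)
       = 170338 · 132/322 = 69828.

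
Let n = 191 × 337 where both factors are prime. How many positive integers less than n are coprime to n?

63840

φ(191) = 191 − 1 = 190.
φ(337) = 337 − 1 = 336.
Multiply: 190 · 336 = 63840.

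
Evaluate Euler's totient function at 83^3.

φ(571787) = 571787 · (1 − 1/83)
       = 571787 · 82/83 = 564898.

564898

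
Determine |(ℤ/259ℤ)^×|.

216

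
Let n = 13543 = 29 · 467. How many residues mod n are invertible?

φ(13543) = 13543 · (1 − 1/29) · (1 − 1/467)
       = 13543 · 13048/13543 = 13048.

13048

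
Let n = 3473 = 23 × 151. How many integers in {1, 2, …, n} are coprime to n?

3300

φ(23) = 23 − 1 = 22.
φ(151) = 151 − 1 = 150.
Multiply: 22 · 150 = 3300.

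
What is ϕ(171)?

Factor 171: 171 = 3^2 · 19.
φ(3^2) = 3^2 − 3^1 = 9 − 3 = 6.
φ(19) = 19 − 1 = 18.
Since φ is multiplicative, φ(171) = 6 · 18 = 108.

108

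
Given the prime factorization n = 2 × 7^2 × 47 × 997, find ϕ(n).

φ(4592182) = 4592182 · (1 − 1/2) · (1 − 1/7) · (1 − 1/47) · (1 − 1/997)
       = 4592182 · 274896/656026 = 1924272.

1924272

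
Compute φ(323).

Prime factorization: 323 = 17 · 19.
φ(17) = 17 − 1 = 16.
φ(19) = 19 − 1 = 18.
Since φ is multiplicative, φ(323) = 16 · 18 = 288.

288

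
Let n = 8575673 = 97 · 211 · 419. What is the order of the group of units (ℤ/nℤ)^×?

8426880

φ(8575673) = 8575673 · (1 − 1/97) · (1 − 1/211) · (1 − 1/419)
       = 8575673 · 8426880/8575673 = 8426880.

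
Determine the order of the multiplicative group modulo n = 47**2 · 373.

804264

φ(47^2) = 47^1·(47−1) = 47·46 = 2162.
φ(373) = 373 − 1 = 372.
φ(823957) = 2162 × 372 = 804264.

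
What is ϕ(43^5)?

φ(147008443) = 147008443 · (1 − 1/43)
       = 147008443 · 42/43 = 143589642.

143589642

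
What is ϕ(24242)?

Factor 24242: 24242 = 2 * 17 * 23 * 31.
φ(24242) = 24242 · (1 − 1/2) · (1 − 1/17) · (1 − 1/23) · (1 − 1/31)
       = 24242 · 10560/24242 = 10560.

10560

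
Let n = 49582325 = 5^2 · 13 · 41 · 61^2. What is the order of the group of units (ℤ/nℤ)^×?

φ(49582325) = 49582325 · (1 − 1/5) · (1 − 1/13) · (1 − 1/41) · (1 − 1/61)
       = 49582325 · 115200/162565 = 35136000.

35136000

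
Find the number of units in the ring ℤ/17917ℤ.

15840

Prime factorization: 17917 = 19 · 23 · 41.
φ(17917) = 17917 · (1 − 1/19) · (1 − 1/23) · (1 − 1/41)
       = 17917 · 15840/17917 = 15840.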